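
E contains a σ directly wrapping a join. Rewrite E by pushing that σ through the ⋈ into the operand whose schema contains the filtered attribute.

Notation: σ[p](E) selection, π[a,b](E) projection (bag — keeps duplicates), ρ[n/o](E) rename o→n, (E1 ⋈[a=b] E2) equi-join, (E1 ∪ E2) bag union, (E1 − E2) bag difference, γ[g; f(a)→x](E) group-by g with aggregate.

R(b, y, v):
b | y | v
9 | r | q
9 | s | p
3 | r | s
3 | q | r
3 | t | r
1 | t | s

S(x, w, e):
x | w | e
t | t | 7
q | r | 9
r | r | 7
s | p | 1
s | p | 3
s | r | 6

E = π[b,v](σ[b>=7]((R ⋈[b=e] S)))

σ filters on b, owned by the left side.
E' = π[b,v]((σ[b>=7](R) ⋈[b=e] S))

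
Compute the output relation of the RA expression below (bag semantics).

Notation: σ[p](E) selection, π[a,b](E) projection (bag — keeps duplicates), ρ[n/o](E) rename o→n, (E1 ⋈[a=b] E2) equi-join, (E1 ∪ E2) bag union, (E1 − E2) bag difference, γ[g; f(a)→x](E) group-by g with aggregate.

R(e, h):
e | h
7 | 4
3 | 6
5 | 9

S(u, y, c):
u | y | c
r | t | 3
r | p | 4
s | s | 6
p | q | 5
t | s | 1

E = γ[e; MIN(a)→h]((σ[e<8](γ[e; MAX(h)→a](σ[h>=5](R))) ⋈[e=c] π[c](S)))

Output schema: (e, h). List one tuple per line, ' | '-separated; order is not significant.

Per-node cardinality:
  R → 3
  σ[h>=5](R) → 2
  γ[e; MAX(h)→a](σ[h>=5](R)) → 2
  σ[e<8](γ[e; MAX(h)→a](σ[h>=5](R))) → 2
  S → 5
  π[c](S) → 5
  (σ[e<8](γ[e; MAX(h)→a](σ[h>=5](R))) ⋈[e=c] π[c](S)) → 2
  γ[e; MIN(a)→h]((σ[e<8](γ[e; MAX(h)→a](σ[h>=5](R))) ⋈[e=c] π[c](S))) → 2

== RESULT ==
e | h
3 | 6
5 | 9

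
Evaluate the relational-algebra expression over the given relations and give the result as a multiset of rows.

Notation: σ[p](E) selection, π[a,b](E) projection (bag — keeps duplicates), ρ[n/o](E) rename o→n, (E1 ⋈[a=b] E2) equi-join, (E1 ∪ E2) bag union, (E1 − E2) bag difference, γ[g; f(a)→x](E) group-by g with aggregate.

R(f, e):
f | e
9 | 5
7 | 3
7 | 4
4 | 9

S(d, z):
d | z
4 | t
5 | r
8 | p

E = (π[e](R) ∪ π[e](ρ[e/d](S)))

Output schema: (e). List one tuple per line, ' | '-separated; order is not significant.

Subexpression sizes:
  R → 4
  π[e](R) → 4
  S → 3
  ρ[e/d](S) → 3
  π[e](ρ[e/d](S)) → 3
  (π[e](R) ∪ π[e](ρ[e/d](S))) → 7

== RESULT ==
e
3
4
4
5
5
8
9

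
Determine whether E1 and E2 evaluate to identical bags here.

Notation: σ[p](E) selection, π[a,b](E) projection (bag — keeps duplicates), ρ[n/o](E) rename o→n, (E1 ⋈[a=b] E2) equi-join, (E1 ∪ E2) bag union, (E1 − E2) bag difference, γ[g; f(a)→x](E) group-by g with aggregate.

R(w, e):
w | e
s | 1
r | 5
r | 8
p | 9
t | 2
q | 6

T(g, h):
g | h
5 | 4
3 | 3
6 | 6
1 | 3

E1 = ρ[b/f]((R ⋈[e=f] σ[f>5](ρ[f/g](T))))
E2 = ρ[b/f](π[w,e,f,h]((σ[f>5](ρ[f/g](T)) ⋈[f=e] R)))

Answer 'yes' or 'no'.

E1 per-node cardinality:
  R → 6
  T → 4
  ρ[f/g](T) → 4
  σ[f>5](ρ[f/g](T)) → 1
  (R ⋈[e=f] σ[f>5](ρ[f/g](T))) → 1
  ρ[b/f]((R ⋈[e=f] σ[f>5](ρ[f/g](T)))) → 1
E2 per-node cardinality:
  T → 4
  ρ[f/g](T) → 4
  σ[f>5](ρ[f/g](T)) → 1
  R → 6
  (σ[f>5](ρ[f/g](T)) ⋈[f=e] R) → 1
  π[w,e,f,h]((σ[f>5](ρ[f/g](T)) ⋈[f=e] R)) → 1
  ρ[b/f](π[w,e,f,h]((σ[f>5](ρ[f/g](T)) ⋈[f=e] R))) → 1

E1 and E2 produce the same multiset:
w | e | b | h
q | 6 | 6 | 6

yes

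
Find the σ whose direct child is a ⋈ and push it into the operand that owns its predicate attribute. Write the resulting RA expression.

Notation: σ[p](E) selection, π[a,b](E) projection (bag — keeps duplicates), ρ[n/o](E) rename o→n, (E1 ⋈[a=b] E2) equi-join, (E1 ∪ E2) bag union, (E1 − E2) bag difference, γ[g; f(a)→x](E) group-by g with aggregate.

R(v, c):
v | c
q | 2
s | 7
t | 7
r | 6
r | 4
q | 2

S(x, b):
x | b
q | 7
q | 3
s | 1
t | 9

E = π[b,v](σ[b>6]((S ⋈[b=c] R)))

σ filters on b, owned by the left side.
E' = π[b,v]((σ[b>6](S) ⋈[b=c] R))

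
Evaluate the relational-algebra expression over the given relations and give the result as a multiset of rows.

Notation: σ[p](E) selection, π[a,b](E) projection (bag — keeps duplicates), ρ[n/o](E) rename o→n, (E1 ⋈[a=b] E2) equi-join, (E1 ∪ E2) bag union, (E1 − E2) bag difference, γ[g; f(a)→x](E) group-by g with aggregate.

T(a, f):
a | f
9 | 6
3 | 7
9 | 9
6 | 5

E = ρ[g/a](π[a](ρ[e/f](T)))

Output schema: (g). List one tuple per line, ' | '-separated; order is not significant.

Stepwise |·|:
  T → 4
  ρ[e/f](T) → 4
  π[a](ρ[e/f](T)) → 4
  ρ[g/a](π[a](ρ[e/f](T))) → 4

== RESULT ==
g
3
6
9
9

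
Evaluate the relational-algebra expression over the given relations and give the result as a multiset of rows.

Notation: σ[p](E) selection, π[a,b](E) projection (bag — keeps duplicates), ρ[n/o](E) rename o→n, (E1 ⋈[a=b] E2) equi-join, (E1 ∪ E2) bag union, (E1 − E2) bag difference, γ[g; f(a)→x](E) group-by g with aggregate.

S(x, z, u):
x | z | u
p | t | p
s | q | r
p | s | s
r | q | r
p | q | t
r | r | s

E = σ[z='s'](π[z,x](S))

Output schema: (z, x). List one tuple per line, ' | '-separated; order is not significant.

Row counts bottom-up:
  S → 6
  π[z,x](S) → 6
  σ[z='s'](π[z,x](S)) → 1

== RESULT ==
z | x
s | p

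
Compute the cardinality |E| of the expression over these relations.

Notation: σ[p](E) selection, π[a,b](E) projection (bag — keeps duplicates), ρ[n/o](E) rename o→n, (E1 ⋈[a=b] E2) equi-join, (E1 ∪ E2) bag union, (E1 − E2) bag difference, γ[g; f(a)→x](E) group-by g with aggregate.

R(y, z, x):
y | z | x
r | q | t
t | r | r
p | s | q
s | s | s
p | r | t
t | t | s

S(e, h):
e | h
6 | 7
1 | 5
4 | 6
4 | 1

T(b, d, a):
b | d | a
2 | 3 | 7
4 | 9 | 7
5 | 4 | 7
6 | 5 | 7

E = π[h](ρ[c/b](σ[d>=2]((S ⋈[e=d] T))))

Row counts bottom-up:
  S → 4
  T → 4
  (S ⋈[e=d] T) → 2
  σ[d>=2]((S ⋈[e=d] T)) → 2
  ρ[c/b](σ[d>=2]((S ⋈[e=d] T))) → 2
  π[h](ρ[c/b](σ[d>=2]((S ⋈[e=d] T)))) → 2

|E| = 2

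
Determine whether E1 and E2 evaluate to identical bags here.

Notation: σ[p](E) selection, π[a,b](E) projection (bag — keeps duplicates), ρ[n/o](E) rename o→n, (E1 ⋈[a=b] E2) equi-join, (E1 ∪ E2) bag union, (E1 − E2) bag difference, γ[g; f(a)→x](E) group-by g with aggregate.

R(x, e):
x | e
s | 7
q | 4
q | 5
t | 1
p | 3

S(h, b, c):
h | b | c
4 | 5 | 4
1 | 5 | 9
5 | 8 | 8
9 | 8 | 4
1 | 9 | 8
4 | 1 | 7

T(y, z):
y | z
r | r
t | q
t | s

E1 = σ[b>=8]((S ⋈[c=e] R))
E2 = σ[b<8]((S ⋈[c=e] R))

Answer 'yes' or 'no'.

E1 row counts bottom-up:
  S → 6
  R → 5
  (S ⋈[c=e] R) → 3
  σ[b>=8]((S ⋈[c=e] R)) → 1
E2 row counts bottom-up:
  S → 6
  R → 5
  (S ⋈[c=e] R) → 3
  σ[b<8]((S ⋈[c=e] R)) → 2

E1 result:
h | b | c | x | e
9 | 8 | 4 | q | 4
E2 result:
h | b | c | x | e
4 | 1 | 7 | s | 7
4 | 5 | 4 | q | 4
Witness: (9, 8, 4, 'q', 4) appears 1× in E1 but 0× in E2.

no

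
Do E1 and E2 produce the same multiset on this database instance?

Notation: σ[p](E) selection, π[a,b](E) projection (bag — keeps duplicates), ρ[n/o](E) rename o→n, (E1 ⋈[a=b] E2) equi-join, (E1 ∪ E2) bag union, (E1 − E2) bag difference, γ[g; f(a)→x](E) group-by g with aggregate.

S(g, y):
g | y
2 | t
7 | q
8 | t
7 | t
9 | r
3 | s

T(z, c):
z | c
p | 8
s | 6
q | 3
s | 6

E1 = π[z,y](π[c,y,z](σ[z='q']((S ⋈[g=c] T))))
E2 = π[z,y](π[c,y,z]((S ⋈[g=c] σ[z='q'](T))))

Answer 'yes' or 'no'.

E1 per-node cardinality:
  S → 6
  T → 4
  (S ⋈[g=c] T) → 2
  σ[z='q']((S ⋈[g=c] T)) → 1
  π[c,y,z](σ[z='q']((S ⋈[g=c] T))) → 1
  π[z,y](π[c,y,z](σ[z='q']((S ⋈[g=c] T)))) → 1
E2 per-node cardinality:
  S → 6
  T → 4
  σ[z='q'](T) → 1
  (S ⋈[g=c] σ[z='q'](T)) → 1
  π[c,y,z]((S ⋈[g=c] σ[z='q'](T))) → 1
  π[z,y](π[c,y,z]((S ⋈[g=c] σ[z='q'](T)))) → 1

E1 and E2 produce the same multiset:
z | y
q | s

yes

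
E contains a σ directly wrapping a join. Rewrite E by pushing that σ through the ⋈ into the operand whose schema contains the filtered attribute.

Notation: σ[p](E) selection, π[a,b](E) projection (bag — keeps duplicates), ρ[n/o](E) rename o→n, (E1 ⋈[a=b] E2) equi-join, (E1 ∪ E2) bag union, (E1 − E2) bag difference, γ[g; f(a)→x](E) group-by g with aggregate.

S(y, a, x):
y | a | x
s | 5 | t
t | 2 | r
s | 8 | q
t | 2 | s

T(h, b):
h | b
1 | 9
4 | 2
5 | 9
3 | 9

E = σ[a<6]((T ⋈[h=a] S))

σ filters on a, owned by the right side.
E' = (T ⋈[h=a] σ[a<6](S))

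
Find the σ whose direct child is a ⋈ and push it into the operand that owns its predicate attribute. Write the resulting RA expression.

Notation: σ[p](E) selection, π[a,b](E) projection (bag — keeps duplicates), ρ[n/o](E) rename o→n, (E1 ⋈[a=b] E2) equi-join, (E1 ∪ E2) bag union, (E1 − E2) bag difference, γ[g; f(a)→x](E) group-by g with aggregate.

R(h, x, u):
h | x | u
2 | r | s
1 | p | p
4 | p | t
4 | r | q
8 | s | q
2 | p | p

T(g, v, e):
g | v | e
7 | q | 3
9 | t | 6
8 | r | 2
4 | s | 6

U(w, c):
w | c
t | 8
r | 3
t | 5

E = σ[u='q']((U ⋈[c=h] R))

σ filters on u, owned by the right side.
E' = (U ⋈[c=h] σ[u='q'](R))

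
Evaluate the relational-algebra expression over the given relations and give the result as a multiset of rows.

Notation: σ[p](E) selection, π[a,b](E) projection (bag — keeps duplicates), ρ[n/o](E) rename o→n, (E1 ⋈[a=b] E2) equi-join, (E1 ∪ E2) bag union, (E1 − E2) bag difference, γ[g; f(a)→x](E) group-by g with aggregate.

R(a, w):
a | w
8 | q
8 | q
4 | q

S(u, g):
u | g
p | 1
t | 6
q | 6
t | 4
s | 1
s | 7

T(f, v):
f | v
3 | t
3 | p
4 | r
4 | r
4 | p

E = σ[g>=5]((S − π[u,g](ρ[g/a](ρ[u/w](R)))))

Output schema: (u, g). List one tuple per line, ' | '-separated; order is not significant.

Row counts bottom-up:
  S → 6
  R → 3
  ρ[u/w](R) → 3
  ρ[g/a](ρ[u/w](R)) → 3
  π[u,g](ρ[g/a](ρ[u/w](R))) → 3
  (S − π[u,g](ρ[g/a](ρ[u/w](R)))) → 6
  σ[g>=5]((S − π[u,g](ρ[g/a](ρ[u/w](R))))) → 3

== RESULT ==
u | g
q | 6
s | 7
t | 6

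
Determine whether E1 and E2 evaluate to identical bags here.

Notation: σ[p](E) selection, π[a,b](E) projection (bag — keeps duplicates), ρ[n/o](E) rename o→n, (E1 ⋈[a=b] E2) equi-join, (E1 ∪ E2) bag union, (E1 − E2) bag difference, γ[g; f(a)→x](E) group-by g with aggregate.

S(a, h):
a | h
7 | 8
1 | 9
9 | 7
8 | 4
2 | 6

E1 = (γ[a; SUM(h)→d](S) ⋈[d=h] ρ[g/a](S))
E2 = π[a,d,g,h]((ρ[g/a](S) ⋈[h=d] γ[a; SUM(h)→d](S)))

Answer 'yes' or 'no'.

E1 per-node cardinality:
  S → 5
  γ[a; SUM(h)→d](S) → 5
  S → 5
  ρ[g/a](S) → 5
  (γ[a; SUM(h)→d](S) ⋈[d=h] ρ[g/a](S)) → 5
E2 per-node cardinality:
  S → 5
  ρ[g/a](S) → 5
  S → 5
  γ[a; SUM(h)→d](S) → 5
  (ρ[g/a](S) ⋈[h=d] γ[a; SUM(h)→d](S)) → 5
  π[a,d,g,h]((ρ[g/a](S) ⋈[h=d] γ[a; SUM(h)→d](S))) → 5

E1 and E2 produce the same multiset:
a | d | g | h
1 | 9 | 1 | 9
2 | 6 | 2 | 6
7 | 8 | 7 | 8
8 | 4 | 8 | 4
9 | 7 | 9 | 7

yes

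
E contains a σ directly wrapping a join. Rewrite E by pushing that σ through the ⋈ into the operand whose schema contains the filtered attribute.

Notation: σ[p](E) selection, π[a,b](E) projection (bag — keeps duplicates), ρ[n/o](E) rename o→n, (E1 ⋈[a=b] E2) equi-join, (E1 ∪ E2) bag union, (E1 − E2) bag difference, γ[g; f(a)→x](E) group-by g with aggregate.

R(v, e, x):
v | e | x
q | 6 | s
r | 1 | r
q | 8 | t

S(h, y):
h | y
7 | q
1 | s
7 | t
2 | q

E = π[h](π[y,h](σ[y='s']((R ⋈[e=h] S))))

σ filters on y, owned by the right side.
E' = π[h](π[y,h]((R ⋈[e=h] σ[y='s'](S))))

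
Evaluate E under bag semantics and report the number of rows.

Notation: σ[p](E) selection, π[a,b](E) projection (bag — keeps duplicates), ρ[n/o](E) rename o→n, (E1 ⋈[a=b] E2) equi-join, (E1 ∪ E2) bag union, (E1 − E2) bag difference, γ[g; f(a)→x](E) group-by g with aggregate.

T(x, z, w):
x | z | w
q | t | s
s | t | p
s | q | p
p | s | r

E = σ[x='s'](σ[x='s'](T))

Subexpression sizes:
  T → 4
  σ[x='s'](T) → 2
  σ[x='s'](σ[x='s'](T)) → 2

|E| = 2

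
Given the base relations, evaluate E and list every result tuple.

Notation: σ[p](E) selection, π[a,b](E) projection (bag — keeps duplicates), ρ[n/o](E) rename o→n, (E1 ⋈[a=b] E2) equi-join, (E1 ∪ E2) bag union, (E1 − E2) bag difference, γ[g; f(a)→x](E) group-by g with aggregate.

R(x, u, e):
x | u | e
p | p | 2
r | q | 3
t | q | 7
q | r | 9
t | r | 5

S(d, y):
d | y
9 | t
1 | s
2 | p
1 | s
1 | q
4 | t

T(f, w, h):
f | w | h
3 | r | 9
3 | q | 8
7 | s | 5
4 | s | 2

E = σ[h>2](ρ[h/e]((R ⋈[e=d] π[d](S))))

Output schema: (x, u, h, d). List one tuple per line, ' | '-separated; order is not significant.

Stepwise |·|:
  R → 5
  S → 6
  π[d](S) → 6
  (R ⋈[e=d] π[d](S)) → 2
  ρ[h/e]((R ⋈[e=d] π[d](S))) → 2
  σ[h>2](ρ[h/e]((R ⋈[e=d] π[d](S)))) → 1

== RESULT ==
x | u | h | d
q | r | 9 | 9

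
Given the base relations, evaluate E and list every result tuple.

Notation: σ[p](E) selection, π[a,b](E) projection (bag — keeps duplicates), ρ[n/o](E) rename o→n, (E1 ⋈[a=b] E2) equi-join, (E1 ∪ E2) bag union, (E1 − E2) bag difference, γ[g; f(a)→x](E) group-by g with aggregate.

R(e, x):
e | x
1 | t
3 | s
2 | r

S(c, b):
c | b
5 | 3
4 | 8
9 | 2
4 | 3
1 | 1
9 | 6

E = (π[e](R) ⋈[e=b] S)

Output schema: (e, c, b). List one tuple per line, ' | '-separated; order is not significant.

Row counts bottom-up:
  R → 3
  π[e](R) → 3
  S → 6
  (π[e](R) ⋈[e=b] S) → 4

== RESULT ==
e | c | b
1 | 1 | 1
2 | 9 | 2
3 | 4 | 3
3 | 5 | 3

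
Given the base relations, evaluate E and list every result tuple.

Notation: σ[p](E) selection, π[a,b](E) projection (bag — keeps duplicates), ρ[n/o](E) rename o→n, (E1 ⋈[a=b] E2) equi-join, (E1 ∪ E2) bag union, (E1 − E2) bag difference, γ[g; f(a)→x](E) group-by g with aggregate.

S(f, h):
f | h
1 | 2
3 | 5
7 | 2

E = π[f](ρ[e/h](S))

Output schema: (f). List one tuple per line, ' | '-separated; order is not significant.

Row counts bottom-up:
  S → 3
  ρ[e/h](S) → 3
  π[f](ρ[e/h](S)) → 3

== RESULT ==
f
1
3
7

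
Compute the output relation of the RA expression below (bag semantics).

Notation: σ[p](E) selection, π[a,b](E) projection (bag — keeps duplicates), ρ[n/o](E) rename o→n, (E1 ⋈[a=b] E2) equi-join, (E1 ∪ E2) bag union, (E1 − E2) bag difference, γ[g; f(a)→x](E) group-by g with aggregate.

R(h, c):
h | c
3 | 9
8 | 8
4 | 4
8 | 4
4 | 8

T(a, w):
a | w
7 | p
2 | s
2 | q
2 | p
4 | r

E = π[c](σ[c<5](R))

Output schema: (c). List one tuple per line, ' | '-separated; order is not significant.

Stepwise |·|:
  R → 5
  σ[c<5](R) → 2
  π[c](σ[c<5](R)) → 2

== RESULT ==
c
4
4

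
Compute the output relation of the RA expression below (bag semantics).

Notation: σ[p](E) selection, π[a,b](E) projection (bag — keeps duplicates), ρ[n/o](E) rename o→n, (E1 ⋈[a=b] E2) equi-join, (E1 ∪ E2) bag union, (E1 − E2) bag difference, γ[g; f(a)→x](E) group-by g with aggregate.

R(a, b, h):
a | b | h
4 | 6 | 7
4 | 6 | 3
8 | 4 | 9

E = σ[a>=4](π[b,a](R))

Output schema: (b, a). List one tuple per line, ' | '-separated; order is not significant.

Row counts bottom-up:
  R → 3
  π[b,a](R) → 3
  σ[a>=4](π[b,a](R)) → 3

== RESULT ==
b | a
4 | 8
6 | 4
6 | 4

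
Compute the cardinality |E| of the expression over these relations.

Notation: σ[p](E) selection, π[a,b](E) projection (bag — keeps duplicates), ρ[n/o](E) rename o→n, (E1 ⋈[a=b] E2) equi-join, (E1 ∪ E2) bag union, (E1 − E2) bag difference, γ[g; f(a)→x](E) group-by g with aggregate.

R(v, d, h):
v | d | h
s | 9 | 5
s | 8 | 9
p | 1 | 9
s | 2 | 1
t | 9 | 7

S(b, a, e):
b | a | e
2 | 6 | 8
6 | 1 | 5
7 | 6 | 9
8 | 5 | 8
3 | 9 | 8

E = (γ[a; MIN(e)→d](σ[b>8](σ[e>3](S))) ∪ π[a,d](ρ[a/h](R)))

Per-node cardinality:
  S → 5
  σ[e>3](S) → 5
  σ[b>8](σ[e>3](S)) → 0
  γ[a; MIN(e)→d](σ[b>8](σ[e>3](S))) → 0
  R → 5
  ρ[a/h](R) → 5
  π[a,d](ρ[a/h](R)) → 5
  (γ[a; MIN(e)→d](σ[b>8](σ[e>3](S))) ∪ π[a,d](ρ[a/h](R))) → 5

|E| = 5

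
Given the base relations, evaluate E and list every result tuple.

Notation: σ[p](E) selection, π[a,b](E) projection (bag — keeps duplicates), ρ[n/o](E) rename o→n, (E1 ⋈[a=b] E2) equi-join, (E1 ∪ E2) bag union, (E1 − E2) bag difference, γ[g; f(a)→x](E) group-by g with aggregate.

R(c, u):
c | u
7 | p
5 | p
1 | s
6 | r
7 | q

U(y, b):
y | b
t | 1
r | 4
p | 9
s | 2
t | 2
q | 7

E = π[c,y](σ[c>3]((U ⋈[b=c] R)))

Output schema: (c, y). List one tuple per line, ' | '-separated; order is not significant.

Stepwise |·|:
  U → 6
  R → 5
  (U ⋈[b=c] R) → 3
  σ[c>3]((U ⋈[b=c] R)) → 2
  π[c,y](σ[c>3]((U ⋈[b=c] R))) → 2

== RESULT ==
c | y
7 | q
7 | q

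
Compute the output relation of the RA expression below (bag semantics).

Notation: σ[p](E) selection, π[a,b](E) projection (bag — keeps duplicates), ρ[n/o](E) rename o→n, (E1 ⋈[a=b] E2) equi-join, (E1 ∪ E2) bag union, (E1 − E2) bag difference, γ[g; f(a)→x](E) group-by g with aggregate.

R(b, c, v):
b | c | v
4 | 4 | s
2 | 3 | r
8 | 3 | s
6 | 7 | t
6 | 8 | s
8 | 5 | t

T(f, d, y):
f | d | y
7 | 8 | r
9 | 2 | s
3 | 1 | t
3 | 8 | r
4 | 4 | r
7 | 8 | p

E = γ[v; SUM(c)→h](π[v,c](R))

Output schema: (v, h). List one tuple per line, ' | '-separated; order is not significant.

Subexpression sizes:
  R → 6
  π[v,c](R) → 6
  γ[v; SUM(c)→h](π[v,c](R)) → 3

== RESULT ==
v | h
r | 3
s | 15
t | 12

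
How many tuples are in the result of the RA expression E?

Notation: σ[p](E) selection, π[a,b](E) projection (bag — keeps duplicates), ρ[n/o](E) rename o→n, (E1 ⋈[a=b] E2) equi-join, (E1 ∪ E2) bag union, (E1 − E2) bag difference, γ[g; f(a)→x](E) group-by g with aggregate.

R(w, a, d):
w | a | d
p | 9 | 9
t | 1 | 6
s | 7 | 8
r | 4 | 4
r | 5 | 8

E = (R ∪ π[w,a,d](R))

Subexpression sizes:
  R → 5
  R → 5
  π[w,a,d](R) → 5
  (R ∪ π[w,a,d](R)) → 10

|E| = 10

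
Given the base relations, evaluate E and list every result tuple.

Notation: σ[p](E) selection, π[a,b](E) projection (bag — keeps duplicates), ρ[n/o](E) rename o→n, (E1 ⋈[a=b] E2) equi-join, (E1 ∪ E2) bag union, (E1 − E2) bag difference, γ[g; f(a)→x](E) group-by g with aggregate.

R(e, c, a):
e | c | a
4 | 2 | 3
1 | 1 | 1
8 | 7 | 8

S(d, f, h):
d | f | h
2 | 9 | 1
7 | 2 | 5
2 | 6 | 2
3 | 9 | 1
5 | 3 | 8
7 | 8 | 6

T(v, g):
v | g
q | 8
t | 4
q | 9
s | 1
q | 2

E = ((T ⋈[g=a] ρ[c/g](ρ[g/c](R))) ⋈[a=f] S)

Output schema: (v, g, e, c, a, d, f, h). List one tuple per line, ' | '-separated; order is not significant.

Row counts bottom-up:
  T → 5
  R → 3
  ρ[g/c](R) → 3
  ρ[c/g](ρ[g/c](R)) → 3
  (T ⋈[g=a] ρ[c/g](ρ[g/c](R))) → 2
  S → 6
  ((T ⋈[g=a] ρ[c/g](ρ[g/c](R))) ⋈[a=f] S) → 1

== RESULT ==
v | g | e | c | a | d | f | h
q | 8 | 8 | 7 | 8 | 7 | 8 | 6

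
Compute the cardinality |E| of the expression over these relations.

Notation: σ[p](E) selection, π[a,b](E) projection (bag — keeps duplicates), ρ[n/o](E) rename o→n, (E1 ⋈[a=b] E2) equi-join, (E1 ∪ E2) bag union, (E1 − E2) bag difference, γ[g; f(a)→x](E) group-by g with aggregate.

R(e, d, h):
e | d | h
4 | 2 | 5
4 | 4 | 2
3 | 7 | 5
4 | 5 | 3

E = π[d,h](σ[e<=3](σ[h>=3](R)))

Per-node cardinality:
  R → 4
  σ[h>=3](R) → 3
  σ[e<=3](σ[h>=3](R)) → 1
  π[d,h](σ[e<=3](σ[h>=3](R))) → 1

|E| = 1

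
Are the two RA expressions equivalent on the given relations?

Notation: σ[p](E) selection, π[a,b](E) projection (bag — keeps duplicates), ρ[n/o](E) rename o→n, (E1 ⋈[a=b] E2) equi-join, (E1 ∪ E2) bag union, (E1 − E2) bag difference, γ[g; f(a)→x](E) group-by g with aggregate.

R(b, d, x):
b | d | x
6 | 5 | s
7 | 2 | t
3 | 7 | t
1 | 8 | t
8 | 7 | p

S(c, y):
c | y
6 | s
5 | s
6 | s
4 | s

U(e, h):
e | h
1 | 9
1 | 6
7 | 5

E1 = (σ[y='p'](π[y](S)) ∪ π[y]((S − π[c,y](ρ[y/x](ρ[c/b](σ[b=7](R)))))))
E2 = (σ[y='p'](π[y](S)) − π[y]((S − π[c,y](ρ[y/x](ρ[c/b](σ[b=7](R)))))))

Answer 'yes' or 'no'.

E1 row counts bottom-up:
  S → 4
  π[y](S) → 4
  σ[y='p'](π[y](S)) → 0
  S → 4
  R → 5
  σ[b=7](R) → 1
  ρ[c/b](σ[b=7](R)) → 1
  ρ[y/x](ρ[c/b](σ[b=7](R))) → 1
  π[c,y](ρ[y/x](ρ[c/b](σ[b=7](R)))) → 1
  (S − π[c,y](ρ[y/x](ρ[c/b](σ[b=7](R))))) → 4
  π[y]((S − π[c,y](ρ[y/x](ρ[c/b](σ[b=7](R)))))) → 4
  (σ[y='p'](π[y](S)) ∪ π[y]((S − π[c,y](ρ[y/x](ρ[c/b](σ[b=7](R))))))) → 4
E2 row counts bottom-up:
  S → 4
  π[y](S) → 4
  σ[y='p'](π[y](S)) → 0
  S → 4
  R → 5
  σ[b=7](R) → 1
  ρ[c/b](σ[b=7](R)) → 1
  ρ[y/x](ρ[c/b](σ[b=7](R))) → 1
  π[c,y](ρ[y/x](ρ[c/b](σ[b=7](R)))) → 1
  (S − π[c,y](ρ[y/x](ρ[c/b](σ[b=7](R))))) → 4
  π[y]((S − π[c,y](ρ[y/x](ρ[c/b](σ[b=7](R)))))) → 4
  (σ[y='p'](π[y](S)) − π[y]((S − π[c,y](ρ[y/x](ρ[c/b](σ[b=7](R))))))) → 0

E1 result:
y
s
s
s
s
E2 result:
y
(0 rows)
Witness: ('s',) appears 4× in E1 but 0× in E2.

no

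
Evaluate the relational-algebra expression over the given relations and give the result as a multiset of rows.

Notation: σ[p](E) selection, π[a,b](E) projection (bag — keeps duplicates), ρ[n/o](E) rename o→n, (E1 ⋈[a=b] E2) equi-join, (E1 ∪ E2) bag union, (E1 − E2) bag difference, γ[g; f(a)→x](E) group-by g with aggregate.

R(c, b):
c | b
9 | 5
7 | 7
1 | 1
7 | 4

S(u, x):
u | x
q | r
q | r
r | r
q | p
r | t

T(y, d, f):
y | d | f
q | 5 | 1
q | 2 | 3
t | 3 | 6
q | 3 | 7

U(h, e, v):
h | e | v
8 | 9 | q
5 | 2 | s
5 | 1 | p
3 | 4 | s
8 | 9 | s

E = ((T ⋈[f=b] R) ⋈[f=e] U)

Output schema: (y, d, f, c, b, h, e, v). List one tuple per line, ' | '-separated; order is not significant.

Row counts bottom-up:
  T → 4
  R → 4
  (T ⋈[f=b] R) → 2
  U → 5
  ((T ⋈[f=b] R) ⋈[f=e] U) → 1

== RESULT ==
y | d | f | c | b | h | e | v
q | 5 | 1 | 1 | 1 | 5 | 1 | p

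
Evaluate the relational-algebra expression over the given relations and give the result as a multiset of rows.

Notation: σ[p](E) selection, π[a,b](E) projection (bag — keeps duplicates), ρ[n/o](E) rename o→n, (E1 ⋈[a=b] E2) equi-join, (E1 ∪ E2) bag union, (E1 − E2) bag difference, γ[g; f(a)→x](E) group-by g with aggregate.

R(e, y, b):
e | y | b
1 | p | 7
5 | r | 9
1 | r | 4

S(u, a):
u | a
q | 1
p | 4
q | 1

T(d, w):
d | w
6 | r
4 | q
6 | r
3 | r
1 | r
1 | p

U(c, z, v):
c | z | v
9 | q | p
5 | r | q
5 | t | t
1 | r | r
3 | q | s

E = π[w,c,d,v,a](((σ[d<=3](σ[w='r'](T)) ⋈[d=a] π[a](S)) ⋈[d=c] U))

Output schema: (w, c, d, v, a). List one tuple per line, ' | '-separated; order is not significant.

Row counts bottom-up:
  T → 6
  σ[w='r'](T) → 4
  σ[d<=3](σ[w='r'](T)) → 2
  S → 3
  π[a](S) → 3
  (σ[d<=3](σ[w='r'](T)) ⋈[d=a] π[a](S)) → 2
  U → 5
  ((σ[d<=3](σ[w='r'](T)) ⋈[d=a] π[a](S)) ⋈[d=c] U) → 2
  π[w,c,d,v,a](((σ[d<=3](σ[w='r'](T)) ⋈[d=a] π[a](S)) ⋈[d=c] U)) → 2

== RESULT ==
w | c | d | v | a
r | 1 | 1 | r | 1
r | 1 | 1 | r | 1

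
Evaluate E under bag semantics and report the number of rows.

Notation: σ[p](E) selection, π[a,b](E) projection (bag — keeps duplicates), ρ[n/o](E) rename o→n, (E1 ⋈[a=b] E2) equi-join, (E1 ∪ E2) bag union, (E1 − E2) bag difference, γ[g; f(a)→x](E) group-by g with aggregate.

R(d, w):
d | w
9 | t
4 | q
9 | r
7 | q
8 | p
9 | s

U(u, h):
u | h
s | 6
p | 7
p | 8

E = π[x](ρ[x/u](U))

Subexpression sizes:
  U → 3
  ρ[x/u](U) → 3
  π[x](ρ[x/u](U)) → 3

|E| = 3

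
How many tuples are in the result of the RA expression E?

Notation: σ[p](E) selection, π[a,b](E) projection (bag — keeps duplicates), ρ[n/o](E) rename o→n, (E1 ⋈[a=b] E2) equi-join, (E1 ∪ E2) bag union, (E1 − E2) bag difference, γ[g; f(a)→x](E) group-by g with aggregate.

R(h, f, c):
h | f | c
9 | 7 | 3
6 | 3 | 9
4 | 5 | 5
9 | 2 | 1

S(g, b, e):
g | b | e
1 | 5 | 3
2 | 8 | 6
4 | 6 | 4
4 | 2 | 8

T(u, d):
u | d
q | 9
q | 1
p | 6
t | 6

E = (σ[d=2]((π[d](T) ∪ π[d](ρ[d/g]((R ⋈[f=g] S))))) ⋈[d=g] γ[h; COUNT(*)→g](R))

Subexpression sizes:
  T → 4
  π[d](T) → 4
  R → 4
  S → 4
  (R ⋈[f=g] S) → 1
  ρ[d/g]((R ⋈[f=g] S)) → 1
  π[d](ρ[d/g]((R ⋈[f=g] S))) → 1
  (π[d](T) ∪ π[d](ρ[d/g]((R ⋈[f=g] S)))) → 5
  σ[d=2]((π[d](T) ∪ π[d](ρ[d/g]((R ⋈[f=g] S))))) → 1
  R → 4
  γ[h; COUNT(*)→g](R) → 3
  (σ[d=2]((π[d](T) ∪ π[d](ρ[d/g]((R ⋈[f=g] S))))) ⋈[d=g] γ[h; COUNT(*)→g](R)) → 1

|E| = 1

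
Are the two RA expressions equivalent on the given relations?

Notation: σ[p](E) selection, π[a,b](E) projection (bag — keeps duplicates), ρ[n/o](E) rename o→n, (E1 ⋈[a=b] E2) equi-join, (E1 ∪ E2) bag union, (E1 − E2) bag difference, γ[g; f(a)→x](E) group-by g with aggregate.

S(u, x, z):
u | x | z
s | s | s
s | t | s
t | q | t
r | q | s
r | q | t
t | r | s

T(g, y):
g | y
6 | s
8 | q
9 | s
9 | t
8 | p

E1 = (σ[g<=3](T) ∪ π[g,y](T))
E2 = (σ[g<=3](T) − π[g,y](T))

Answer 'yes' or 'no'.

E1 row counts bottom-up:
  T → 5
  σ[g<=3](T) → 0
  T → 5
  π[g,y](T) → 5
  (σ[g<=3](T) ∪ π[g,y](T)) → 5
E2 row counts bottom-up:
  T → 5
  σ[g<=3](T) → 0
  T → 5
  π[g,y](T) → 5
  (σ[g<=3](T) − π[g,y](T)) → 0

E1 result:
g | y
6 | s
8 | p
8 | q
9 | s
9 | t
E2 result:
g | y
(0 rows)
Witness: (9, 's') appears 1× in E1 but 0× in E2.

no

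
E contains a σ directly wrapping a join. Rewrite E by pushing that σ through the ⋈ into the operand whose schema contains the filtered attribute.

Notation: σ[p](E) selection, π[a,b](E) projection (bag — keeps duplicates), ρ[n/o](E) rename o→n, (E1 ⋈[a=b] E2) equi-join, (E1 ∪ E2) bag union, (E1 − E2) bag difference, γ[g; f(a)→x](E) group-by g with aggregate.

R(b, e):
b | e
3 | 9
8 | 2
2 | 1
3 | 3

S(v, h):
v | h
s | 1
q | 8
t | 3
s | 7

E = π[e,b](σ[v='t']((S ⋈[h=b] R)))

σ filters on v, owned by the left side.
E' = π[e,b]((σ[v='t'](S) ⋈[h=b] R))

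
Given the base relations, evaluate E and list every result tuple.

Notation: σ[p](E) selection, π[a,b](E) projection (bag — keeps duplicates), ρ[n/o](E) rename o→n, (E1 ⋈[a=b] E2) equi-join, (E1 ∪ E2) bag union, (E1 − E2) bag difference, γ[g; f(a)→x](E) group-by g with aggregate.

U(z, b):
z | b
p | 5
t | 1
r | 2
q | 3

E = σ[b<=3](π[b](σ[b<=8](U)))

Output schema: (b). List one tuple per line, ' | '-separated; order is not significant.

Row counts bottom-up:
  U → 4
  σ[b<=8](U) → 4
  π[b](σ[b<=8](U)) → 4
  σ[b<=3](π[b](σ[b<=8](U))) → 3

== RESULT ==
b
1
2
3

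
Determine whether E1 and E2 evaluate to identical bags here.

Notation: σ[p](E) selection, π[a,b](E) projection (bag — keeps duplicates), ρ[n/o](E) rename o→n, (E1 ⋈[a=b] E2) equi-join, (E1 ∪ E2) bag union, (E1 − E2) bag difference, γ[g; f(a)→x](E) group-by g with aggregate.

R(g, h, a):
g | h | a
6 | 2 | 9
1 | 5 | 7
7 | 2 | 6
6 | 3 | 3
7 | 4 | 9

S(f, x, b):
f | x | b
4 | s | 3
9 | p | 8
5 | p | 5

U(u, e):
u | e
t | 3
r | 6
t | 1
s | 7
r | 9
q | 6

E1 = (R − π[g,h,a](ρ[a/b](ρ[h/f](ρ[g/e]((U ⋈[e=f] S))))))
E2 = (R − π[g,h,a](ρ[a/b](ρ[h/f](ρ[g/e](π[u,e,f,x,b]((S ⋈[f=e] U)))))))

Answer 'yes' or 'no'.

E1 stepwise |·|:
  R → 5
  U → 6
  S → 3
  (U ⋈[e=f] S) → 1
  ρ[g/e]((U ⋈[e=f] S)) → 1
  ρ[h/f](ρ[g/e]((U ⋈[e=f] S))) → 1
  ρ[a/b](ρ[h/f](ρ[g/e]((U ⋈[e=f] S)))) → 1
  π[g,h,a](ρ[a/b](ρ[h/f](ρ[g/e]((U ⋈[e=f] S))))) → 1
  (R − π[g,h,a](ρ[a/b](ρ[h/f](ρ[g/e]((U ⋈[e=f] S)))))) → 5
E2 stepwise |·|:
  R → 5
  S → 3
  U → 6
  (S ⋈[f=e] U) → 1
  π[u,e,f,x,b]((S ⋈[f=e] U)) → 1
  ρ[g/e](π[u,e,f,x,b]((S ⋈[f=e] U))) → 1
  ρ[h/f](ρ[g/e](π[u,e,f,x,b]((S ⋈[f=e] U)))) → 1
  ρ[a/b](ρ[h/f](ρ[g/e](π[u,e,f,x,b]((S ⋈[f=e] U))))) → 1
  π[g,h,a](ρ[a/b](ρ[h/f](ρ[g/e](π[u,e,f,x,b]((S ⋈[f=e] U)))))) → 1
  (R − π[g,h,a](ρ[a/b](ρ[h/f](ρ[g/e](π[u,e,f,x,b]((S ⋈[f=e] U))))))) → 5

E1 and E2 produce the same multiset:
g | h | a
1 | 5 | 7
6 | 2 | 9
6 | 3 | 3
7 | 2 | 6
7 | 4 | 9

yes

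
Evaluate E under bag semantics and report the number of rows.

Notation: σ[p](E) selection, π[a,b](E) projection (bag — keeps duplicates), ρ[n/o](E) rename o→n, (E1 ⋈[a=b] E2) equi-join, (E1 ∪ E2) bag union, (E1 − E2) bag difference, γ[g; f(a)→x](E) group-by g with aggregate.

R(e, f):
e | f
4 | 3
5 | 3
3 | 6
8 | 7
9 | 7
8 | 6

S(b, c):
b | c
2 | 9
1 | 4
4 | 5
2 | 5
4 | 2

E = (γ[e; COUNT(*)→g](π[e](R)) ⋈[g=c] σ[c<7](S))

Per-node cardinality:
  R → 6
  π[e](R) → 6
  γ[e; COUNT(*)→g](π[e](R)) → 5
  S → 5
  σ[c<7](S) → 4
  (γ[e; COUNT(*)→g](π[e](R)) ⋈[g=c] σ[c<7](S)) → 1

|E| = 1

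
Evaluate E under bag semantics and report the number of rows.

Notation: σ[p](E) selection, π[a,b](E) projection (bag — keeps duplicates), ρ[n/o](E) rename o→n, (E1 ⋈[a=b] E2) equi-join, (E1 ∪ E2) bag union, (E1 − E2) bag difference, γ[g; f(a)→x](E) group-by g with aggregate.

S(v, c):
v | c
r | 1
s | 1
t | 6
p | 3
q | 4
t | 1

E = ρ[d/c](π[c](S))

Row counts bottom-up:
  S → 6
  π[c](S) → 6
  ρ[d/c](π[c](S)) → 6

|E| = 6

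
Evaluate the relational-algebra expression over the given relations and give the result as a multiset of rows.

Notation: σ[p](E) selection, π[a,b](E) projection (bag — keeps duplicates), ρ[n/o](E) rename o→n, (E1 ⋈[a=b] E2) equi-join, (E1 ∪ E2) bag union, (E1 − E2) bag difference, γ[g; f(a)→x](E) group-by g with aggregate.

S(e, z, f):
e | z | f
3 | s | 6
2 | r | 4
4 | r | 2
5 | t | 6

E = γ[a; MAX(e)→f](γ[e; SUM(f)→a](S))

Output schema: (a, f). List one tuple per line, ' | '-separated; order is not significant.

Row counts bottom-up:
  S → 4
  γ[e; SUM(f)→a](S) → 4
  γ[a; MAX(e)→f](γ[e; SUM(f)→a](S)) → 3

== RESULT ==
a | f
2 | 4
4 | 2
6 | 5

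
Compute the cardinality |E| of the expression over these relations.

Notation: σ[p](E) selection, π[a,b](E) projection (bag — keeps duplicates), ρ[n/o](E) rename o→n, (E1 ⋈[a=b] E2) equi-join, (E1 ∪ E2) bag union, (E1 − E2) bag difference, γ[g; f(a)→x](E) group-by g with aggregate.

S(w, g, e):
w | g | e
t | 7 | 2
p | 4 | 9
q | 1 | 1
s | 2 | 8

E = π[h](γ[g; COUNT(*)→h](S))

Subexpression sizes:
  S → 4
  γ[g; COUNT(*)→h](S) → 4
  π[h](γ[g; COUNT(*)→h](S)) → 4

|E| = 4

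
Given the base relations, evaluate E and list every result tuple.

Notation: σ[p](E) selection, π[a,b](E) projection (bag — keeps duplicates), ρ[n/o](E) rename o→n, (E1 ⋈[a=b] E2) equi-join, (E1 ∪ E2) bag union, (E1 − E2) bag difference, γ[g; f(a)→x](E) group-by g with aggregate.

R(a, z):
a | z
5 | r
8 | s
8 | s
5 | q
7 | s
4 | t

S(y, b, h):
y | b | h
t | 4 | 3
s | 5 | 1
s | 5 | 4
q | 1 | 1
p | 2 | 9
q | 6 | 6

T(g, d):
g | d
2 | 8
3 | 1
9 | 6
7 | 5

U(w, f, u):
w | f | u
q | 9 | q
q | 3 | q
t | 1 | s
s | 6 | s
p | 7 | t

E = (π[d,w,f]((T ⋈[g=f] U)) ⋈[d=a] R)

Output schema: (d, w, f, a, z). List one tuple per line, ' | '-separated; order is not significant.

Subexpression sizes:
  T → 4
  U → 5
  (T ⋈[g=f] U) → 3
  π[d,w,f]((T ⋈[g=f] U)) → 3
  R → 6
  (π[d,w,f]((T ⋈[g=f] U)) ⋈[d=a] R) → 2

== RESULT ==
d | w | f | a | z
5 | p | 7 | 5 | q
5 | p | 7 | 5 | r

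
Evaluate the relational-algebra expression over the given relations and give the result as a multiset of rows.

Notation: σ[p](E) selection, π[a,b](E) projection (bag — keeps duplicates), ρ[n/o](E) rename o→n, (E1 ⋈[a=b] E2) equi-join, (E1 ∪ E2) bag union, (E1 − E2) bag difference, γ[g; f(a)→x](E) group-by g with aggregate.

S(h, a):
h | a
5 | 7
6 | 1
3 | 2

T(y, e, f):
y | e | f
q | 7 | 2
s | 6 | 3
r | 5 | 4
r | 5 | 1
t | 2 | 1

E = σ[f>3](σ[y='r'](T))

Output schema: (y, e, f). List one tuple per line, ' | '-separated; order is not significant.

Row counts bottom-up:
  T → 5
  σ[y='r'](T) → 2
  σ[f>3](σ[y='r'](T)) → 1

== RESULT ==
y | e | f
r | 5 | 4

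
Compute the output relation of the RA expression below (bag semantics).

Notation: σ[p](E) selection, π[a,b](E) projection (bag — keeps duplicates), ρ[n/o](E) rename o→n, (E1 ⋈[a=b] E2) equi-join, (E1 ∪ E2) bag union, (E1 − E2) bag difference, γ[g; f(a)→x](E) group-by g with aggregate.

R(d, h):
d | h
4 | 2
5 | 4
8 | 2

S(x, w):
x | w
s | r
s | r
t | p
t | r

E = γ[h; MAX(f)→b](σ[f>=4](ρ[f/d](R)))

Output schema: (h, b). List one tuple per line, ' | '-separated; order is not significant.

Row counts bottom-up:
  R → 3
  ρ[f/d](R) → 3
  σ[f>=4](ρ[f/d](R)) → 3
  γ[h; MAX(f)→b](σ[f>=4](ρ[f/d](R))) → 2

== RESULT ==
h | b
2 | 8
4 | 5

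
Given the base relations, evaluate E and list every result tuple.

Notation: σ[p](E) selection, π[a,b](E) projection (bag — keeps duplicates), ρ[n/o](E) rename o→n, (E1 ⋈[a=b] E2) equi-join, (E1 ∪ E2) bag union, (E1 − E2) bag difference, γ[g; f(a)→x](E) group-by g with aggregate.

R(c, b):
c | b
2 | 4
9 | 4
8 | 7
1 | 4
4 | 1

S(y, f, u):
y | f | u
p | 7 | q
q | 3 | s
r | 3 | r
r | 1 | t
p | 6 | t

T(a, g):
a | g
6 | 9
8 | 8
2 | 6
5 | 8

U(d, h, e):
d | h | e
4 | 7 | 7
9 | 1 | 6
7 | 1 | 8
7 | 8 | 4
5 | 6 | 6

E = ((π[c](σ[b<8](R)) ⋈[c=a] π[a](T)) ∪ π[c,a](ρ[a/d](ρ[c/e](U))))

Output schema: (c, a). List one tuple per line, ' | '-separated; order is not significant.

Row counts bottom-up:
  R → 5
  σ[b<8](R) → 5
  π[c](σ[b<8](R)) → 5
  T → 4
  π[a](T) → 4
  (π[c](σ[b<8](R)) ⋈[c=a] π[a](T)) → 2
  U → 5
  ρ[c/e](U) → 5
  ρ[a/d](ρ[c/e](U)) → 5
  π[c,a](ρ[a/d](ρ[c/e](U))) → 5
  ((π[c](σ[b<8](R)) ⋈[c=a] π[a](T)) ∪ π[c,a](ρ[a/d](ρ[c/e](U)))) → 7

== RESULT ==
c | a
2 | 2
4 | 7
6 | 5
6 | 9
7 | 4
8 | 7
8 | 8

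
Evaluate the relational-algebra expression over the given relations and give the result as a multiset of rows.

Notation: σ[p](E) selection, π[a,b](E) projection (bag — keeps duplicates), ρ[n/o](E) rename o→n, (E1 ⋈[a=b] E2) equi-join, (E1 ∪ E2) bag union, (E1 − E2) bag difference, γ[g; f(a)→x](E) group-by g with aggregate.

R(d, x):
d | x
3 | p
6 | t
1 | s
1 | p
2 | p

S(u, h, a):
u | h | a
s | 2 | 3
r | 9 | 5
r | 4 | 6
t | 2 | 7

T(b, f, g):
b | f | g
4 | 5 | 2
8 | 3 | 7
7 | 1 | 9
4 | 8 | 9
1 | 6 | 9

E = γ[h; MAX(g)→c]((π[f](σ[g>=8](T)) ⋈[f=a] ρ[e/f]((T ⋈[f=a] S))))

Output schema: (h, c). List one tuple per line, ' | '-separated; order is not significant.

Subexpression sizes:
  T → 5
  σ[g>=8](T) → 3
  π[f](σ[g>=8](T)) → 3
  T → 5
  S → 4
  (T ⋈[f=a] S) → 3
  ρ[e/f]((T ⋈[f=a] S)) → 3
  (π[f](σ[g>=8](T)) ⋈[f=a] ρ[e/f]((T ⋈[f=a] S))) → 1
  γ[h; MAX(g)→c]((π[f](σ[g>=8](T)) ⋈[f=a] ρ[e/f]((T ⋈[f=a] S)))) → 1

== RESULT ==
h | c
4 | 9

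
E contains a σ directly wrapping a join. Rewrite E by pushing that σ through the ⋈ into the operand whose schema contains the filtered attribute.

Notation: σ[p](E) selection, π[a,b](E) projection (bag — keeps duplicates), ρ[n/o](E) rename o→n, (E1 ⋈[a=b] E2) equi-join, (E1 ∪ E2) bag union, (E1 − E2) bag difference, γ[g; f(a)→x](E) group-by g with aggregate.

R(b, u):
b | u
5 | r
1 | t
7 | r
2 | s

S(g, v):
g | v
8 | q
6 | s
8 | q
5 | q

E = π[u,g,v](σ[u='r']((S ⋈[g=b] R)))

σ filters on u, owned by the right side.
E' = π[u,g,v]((S ⋈[g=b] σ[u='r'](R)))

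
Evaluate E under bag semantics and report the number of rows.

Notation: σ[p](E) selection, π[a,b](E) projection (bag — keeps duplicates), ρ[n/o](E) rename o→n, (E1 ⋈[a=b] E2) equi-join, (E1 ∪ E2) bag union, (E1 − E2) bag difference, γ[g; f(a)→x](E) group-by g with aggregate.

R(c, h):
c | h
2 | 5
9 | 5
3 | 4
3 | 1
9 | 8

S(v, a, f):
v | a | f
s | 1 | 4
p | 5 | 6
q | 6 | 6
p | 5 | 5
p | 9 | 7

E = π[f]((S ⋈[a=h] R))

Stepwise |·|:
  S → 5
  R → 5
  (S ⋈[a=h] R) → 5
  π[f]((S ⋈[a=h] R)) → 5

|E| = 5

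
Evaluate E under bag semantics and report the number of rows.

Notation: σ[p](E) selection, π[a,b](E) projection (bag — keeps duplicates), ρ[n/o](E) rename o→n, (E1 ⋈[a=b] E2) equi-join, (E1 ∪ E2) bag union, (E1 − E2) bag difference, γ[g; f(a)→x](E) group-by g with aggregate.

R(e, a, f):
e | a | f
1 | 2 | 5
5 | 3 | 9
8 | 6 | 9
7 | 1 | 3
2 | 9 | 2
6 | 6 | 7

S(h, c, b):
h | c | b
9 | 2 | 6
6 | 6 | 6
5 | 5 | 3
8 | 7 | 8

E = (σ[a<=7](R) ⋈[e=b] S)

Stepwise |·|:
  R → 6
  σ[a<=7](R) → 5
  S → 4
  (σ[a<=7](R) ⋈[e=b] S) → 3

|E| = 3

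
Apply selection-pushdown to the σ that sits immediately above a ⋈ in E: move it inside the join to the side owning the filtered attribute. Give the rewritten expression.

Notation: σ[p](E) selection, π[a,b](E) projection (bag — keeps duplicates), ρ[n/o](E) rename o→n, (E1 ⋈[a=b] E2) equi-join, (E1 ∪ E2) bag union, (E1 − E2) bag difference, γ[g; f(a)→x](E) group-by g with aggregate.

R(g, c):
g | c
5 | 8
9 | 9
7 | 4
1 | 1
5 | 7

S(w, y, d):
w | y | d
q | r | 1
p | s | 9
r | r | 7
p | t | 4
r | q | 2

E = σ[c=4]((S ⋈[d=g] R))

σ filters on c, owned by the right side.
E' = (S ⋈[d=g] σ[c=4](R))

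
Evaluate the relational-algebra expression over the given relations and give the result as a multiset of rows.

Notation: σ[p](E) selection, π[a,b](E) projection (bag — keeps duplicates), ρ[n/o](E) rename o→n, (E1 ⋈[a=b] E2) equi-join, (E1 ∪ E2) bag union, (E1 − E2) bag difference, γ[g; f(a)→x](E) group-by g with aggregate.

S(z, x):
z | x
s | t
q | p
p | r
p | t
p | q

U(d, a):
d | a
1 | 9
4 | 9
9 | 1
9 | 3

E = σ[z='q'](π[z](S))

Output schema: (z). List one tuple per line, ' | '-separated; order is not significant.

Per-node cardinality:
  S → 5
  π[z](S) → 5
  σ[z='q'](π[z](S)) → 1

== RESULT ==
z
q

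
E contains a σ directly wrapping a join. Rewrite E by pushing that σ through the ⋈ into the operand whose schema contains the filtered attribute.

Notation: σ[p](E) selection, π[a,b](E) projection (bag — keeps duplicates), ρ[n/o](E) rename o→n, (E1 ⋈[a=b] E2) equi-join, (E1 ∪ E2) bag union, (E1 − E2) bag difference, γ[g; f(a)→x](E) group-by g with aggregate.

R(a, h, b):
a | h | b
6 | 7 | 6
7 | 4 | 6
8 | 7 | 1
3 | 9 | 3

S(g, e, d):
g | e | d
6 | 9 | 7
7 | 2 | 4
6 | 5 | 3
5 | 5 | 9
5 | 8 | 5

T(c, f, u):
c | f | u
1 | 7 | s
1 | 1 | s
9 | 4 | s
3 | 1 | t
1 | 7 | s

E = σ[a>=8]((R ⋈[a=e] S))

σ filters on a, owned by the left side.
E' = (σ[a>=8](R) ⋈[a=e] S)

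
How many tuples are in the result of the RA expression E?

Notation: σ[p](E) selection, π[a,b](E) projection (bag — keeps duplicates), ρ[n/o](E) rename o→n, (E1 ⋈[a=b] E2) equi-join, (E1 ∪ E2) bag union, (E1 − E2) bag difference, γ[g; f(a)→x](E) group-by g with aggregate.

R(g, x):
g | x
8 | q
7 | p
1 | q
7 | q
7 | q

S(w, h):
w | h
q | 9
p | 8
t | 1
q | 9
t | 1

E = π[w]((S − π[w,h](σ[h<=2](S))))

Subexpression sizes:
  S → 5
  S → 5
  σ[h<=2](S) → 2
  π[w,h](σ[h<=2](S)) → 2
  (S − π[w,h](σ[h<=2](S))) → 3
  π[w]((S − π[w,h](σ[h<=2](S)))) → 3

|E| = 3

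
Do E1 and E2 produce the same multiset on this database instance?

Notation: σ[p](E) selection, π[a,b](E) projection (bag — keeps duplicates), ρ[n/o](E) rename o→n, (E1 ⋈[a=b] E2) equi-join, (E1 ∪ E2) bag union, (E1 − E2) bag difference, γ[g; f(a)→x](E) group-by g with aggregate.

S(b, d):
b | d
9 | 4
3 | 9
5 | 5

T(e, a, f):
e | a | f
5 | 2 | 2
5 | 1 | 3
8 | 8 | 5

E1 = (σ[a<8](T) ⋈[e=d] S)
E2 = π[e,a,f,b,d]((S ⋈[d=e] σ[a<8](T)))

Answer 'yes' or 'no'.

E1 row counts bottom-up:
  T → 3
  σ[a<8](T) → 2
  S → 3
  (σ[a<8](T) ⋈[e=d] S) → 2
E2 row counts bottom-up:
  S → 3
  T → 3
  σ[a<8](T) → 2
  (S ⋈[d=e] σ[a<8](T)) → 2
  π[e,a,f,b,d]((S ⋈[d=e] σ[a<8](T))) → 2

E1 and E2 produce the same multiset:
e | a | f | b | d
5 | 1 | 3 | 5 | 5
5 | 2 | 2 | 5 | 5

yes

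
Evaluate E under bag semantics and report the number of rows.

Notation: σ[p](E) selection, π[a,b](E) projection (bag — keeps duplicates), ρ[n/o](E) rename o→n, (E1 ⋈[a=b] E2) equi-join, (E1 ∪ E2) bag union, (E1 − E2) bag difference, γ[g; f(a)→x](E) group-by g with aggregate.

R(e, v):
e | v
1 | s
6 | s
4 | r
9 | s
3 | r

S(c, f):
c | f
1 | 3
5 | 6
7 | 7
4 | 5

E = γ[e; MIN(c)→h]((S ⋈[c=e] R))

Subexpression sizes:
  S → 4
  R → 5
  (S ⋈[c=e] R) → 2
  γ[e; MIN(c)→h]((S ⋈[c=e] R)) → 2

|E| = 2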